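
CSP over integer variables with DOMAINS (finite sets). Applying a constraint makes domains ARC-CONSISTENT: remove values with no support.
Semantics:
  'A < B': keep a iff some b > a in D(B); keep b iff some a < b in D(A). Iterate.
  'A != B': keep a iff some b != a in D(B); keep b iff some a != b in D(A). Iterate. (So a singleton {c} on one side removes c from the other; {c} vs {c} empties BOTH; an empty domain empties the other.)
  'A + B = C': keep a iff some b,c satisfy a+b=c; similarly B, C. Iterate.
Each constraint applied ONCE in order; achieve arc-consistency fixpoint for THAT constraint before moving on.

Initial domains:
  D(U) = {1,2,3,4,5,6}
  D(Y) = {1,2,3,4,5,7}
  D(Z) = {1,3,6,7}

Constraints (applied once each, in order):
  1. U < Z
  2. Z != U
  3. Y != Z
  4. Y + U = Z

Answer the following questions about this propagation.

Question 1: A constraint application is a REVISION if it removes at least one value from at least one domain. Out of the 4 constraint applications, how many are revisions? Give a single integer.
Answer: 2

Derivation:
Constraint 1 (U < Z) on D(U)={1,2,3,4,5,6} D(Z)={1,3,6,7}: Z {1,3,6,7}->{3,6,7} => REVISION
Constraint 2 (Z != U) on D(Z)={3,6,7} D(U)={1,2,3,4,5,6}: no change => not a revision
Constraint 3 (Y != Z) on D(Y)={1,2,3,4,5,7} D(Z)={3,6,7}: no change => not a revision
Constraint 4 (Y + U = Z) on D(Y)={1,2,3,4,5,7} D(U)={1,2,3,4,5,6} D(Z)={3,6,7}: Y {1,2,3,4,5,7}->{1,2,3,4,5} => REVISION
Total revisions = 2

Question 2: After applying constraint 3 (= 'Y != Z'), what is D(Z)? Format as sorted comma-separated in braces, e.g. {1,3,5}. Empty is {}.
Constraint 1 (U < Z) on D(U)={1,2,3,4,5,6} D(Z)={1,3,6,7}: Z {1,3,6,7}->{3,6,7}
Constraint 2 (Z != U) on D(Z)={3,6,7} D(U)={1,2,3,4,5,6}: no change
Constraint 3 (Y != Z) on D(Y)={1,2,3,4,5,7} D(Z)={3,6,7}: no change
So after constraint 3: D(Z) = {3,6,7}

Answer: {3,6,7}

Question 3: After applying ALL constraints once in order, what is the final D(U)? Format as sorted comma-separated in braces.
Answer: {1,2,3,4,5,6}

Derivation:
Constraint 1 (U < Z) on D(U)={1,2,3,4,5,6} D(Z)={1,3,6,7}: Z {1,3,6,7}->{3,6,7}
Constraint 2 (Z != U) on D(Z)={3,6,7} D(U)={1,2,3,4,5,6}: no change
Constraint 3 (Y != Z) on D(Y)={1,2,3,4,5,7} D(Z)={3,6,7}: no change
Constraint 4 (Y + U = Z) on D(Y)={1,2,3,4,5,7} D(U)={1,2,3,4,5,6} D(Z)={3,6,7}: Y {1,2,3,4,5,7}->{1,2,3,4,5}
So after all 4 constraints: D(U) = {1,2,3,4,5,6}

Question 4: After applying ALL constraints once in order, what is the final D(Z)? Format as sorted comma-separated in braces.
Constraint 1 (U < Z) on D(U)={1,2,3,4,5,6} D(Z)={1,3,6,7}: Z {1,3,6,7}->{3,6,7}
Constraint 2 (Z != U) on D(Z)={3,6,7} D(U)={1,2,3,4,5,6}: no change
Constraint 3 (Y != Z) on D(Y)={1,2,3,4,5,7} D(Z)={3,6,7}: no change
Constraint 4 (Y + U = Z) on D(Y)={1,2,3,4,5,7} D(U)={1,2,3,4,5,6} D(Z)={3,6,7}: Y {1,2,3,4,5,7}->{1,2,3,4,5}
So after all 4 constraints: D(Z) = {3,6,7}

Answer: {3,6,7}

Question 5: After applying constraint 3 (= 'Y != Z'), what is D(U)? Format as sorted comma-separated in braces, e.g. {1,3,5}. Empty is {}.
Answer: {1,2,3,4,5,6}

Derivation:
Constraint 1 (U < Z) on D(U)={1,2,3,4,5,6} D(Z)={1,3,6,7}: Z {1,3,6,7}->{3,6,7}
Constraint 2 (Z != U) on D(Z)={3,6,7} D(U)={1,2,3,4,5,6}: no change
Constraint 3 (Y != Z) on D(Y)={1,2,3,4,5,7} D(Z)={3,6,7}: no change
So after constraint 3: D(U) = {1,2,3,4,5,6}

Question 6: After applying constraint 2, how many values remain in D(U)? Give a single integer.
Constraint 1 (U < Z) on D(U)={1,2,3,4,5,6} D(Z)={1,3,6,7}: Z {1,3,6,7}->{3,6,7}
Constraint 2 (Z != U) on D(Z)={3,6,7} D(U)={1,2,3,4,5,6}: no change
So after constraint 2: D(U)={1,2,3,4,5,6}, size = 6

Answer: 6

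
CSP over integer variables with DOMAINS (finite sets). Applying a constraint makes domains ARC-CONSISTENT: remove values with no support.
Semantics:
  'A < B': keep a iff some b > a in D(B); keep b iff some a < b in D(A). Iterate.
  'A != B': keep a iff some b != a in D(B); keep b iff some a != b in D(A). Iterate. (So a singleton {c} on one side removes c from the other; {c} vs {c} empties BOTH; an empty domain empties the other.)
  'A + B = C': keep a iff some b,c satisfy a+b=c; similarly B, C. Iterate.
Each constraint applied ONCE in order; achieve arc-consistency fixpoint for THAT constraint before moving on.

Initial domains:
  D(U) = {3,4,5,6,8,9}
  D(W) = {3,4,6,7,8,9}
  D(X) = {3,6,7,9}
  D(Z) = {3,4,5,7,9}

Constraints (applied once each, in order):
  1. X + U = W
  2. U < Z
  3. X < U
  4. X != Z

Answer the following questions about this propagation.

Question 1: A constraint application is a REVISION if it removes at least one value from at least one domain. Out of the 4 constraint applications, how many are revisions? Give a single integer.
Answer: 3

Derivation:
Constraint 1 (X + U = W) on D(X)={3,6,7,9} D(U)={3,4,5,6,8,9} D(W)={3,4,6,7,8,9}: X {3,6,7,9}->{3,6}; U {3,4,5,6,8,9}->{3,4,5,6}; W {3,4,6,7,8,9}->{6,7,8,9} => REVISION
Constraint 2 (U < Z) on D(U)={3,4,5,6} D(Z)={3,4,5,7,9}: Z {3,4,5,7,9}->{4,5,7,9} => REVISION
Constraint 3 (X < U) on D(X)={3,6} D(U)={3,4,5,6}: X {3,6}->{3}; U {3,4,5,6}->{4,5,6} => REVISION
Constraint 4 (X != Z) on D(X)={3} D(Z)={4,5,7,9}: no change => not a revision
Total revisions = 3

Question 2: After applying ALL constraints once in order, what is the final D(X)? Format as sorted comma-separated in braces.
Answer: {3}

Derivation:
Constraint 1 (X + U = W) on D(X)={3,6,7,9} D(U)={3,4,5,6,8,9} D(W)={3,4,6,7,8,9}: X {3,6,7,9}->{3,6}; U {3,4,5,6,8,9}->{3,4,5,6}; W {3,4,6,7,8,9}->{6,7,8,9}
Constraint 2 (U < Z) on D(U)={3,4,5,6} D(Z)={3,4,5,7,9}: Z {3,4,5,7,9}->{4,5,7,9}
Constraint 3 (X < U) on D(X)={3,6} D(U)={3,4,5,6}: X {3,6}->{3}; U {3,4,5,6}->{4,5,6}
Constraint 4 (X != Z) on D(X)={3} D(Z)={4,5,7,9}: no change
So after all 4 constraints: D(X) = {3}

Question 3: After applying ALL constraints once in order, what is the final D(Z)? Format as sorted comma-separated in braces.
Constraint 1 (X + U = W) on D(X)={3,6,7,9} D(U)={3,4,5,6,8,9} D(W)={3,4,6,7,8,9}: X {3,6,7,9}->{3,6}; U {3,4,5,6,8,9}->{3,4,5,6}; W {3,4,6,7,8,9}->{6,7,8,9}
Constraint 2 (U < Z) on D(U)={3,4,5,6} D(Z)={3,4,5,7,9}: Z {3,4,5,7,9}->{4,5,7,9}
Constraint 3 (X < U) on D(X)={3,6} D(U)={3,4,5,6}: X {3,6}->{3}; U {3,4,5,6}->{4,5,6}
Constraint 4 (X != Z) on D(X)={3} D(Z)={4,5,7,9}: no change
So after all 4 constraints: D(Z) = {4,5,7,9}

Answer: {4,5,7,9}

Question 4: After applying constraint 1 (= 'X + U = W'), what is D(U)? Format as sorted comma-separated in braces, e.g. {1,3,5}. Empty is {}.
Answer: {3,4,5,6}

Derivation:
Constraint 1 (X + U = W) on D(X)={3,6,7,9} D(U)={3,4,5,6,8,9} D(W)={3,4,6,7,8,9}: X {3,6,7,9}->{3,6}; U {3,4,5,6,8,9}->{3,4,5,6}; W {3,4,6,7,8,9}->{6,7,8,9}
So after constraint 1: D(U) = {3,4,5,6}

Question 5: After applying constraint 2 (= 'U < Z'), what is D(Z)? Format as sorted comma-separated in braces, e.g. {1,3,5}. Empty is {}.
Constraint 1 (X + U = W) on D(X)={3,6,7,9} D(U)={3,4,5,6,8,9} D(W)={3,4,6,7,8,9}: X {3,6,7,9}->{3,6}; U {3,4,5,6,8,9}->{3,4,5,6}; W {3,4,6,7,8,9}->{6,7,8,9}
Constraint 2 (U < Z) on D(U)={3,4,5,6} D(Z)={3,4,5,7,9}: Z {3,4,5,7,9}->{4,5,7,9}
So after constraint 2: D(Z) = {4,5,7,9}

Answer: {4,5,7,9}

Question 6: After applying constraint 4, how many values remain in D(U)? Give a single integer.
Answer: 3

Derivation:
Constraint 1 (X + U = W) on D(X)={3,6,7,9} D(U)={3,4,5,6,8,9} D(W)={3,4,6,7,8,9}: X {3,6,7,9}->{3,6}; U {3,4,5,6,8,9}->{3,4,5,6}; W {3,4,6,7,8,9}->{6,7,8,9}
Constraint 2 (U < Z) on D(U)={3,4,5,6} D(Z)={3,4,5,7,9}: Z {3,4,5,7,9}->{4,5,7,9}
Constraint 3 (X < U) on D(X)={3,6} D(U)={3,4,5,6}: X {3,6}->{3}; U {3,4,5,6}->{4,5,6}
Constraint 4 (X != Z) on D(X)={3} D(Z)={4,5,7,9}: no change
So after constraint 4: D(U)={4,5,6}, size = 3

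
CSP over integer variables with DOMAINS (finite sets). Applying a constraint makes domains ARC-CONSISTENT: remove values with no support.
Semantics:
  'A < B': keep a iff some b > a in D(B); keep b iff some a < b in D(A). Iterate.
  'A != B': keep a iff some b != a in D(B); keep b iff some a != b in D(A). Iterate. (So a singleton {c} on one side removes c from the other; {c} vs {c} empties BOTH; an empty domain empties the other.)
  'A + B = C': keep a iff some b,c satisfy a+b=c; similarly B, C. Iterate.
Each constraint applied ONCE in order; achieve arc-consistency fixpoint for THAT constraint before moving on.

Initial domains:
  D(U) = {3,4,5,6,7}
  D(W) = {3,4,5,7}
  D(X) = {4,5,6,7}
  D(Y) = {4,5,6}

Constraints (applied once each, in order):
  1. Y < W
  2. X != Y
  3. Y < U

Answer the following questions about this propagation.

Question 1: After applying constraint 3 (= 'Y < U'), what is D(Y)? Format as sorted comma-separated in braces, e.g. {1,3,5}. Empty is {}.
Constraint 1 (Y < W) on D(Y)={4,5,6} D(W)={3,4,5,7}: W {3,4,5,7}->{5,7}
Constraint 2 (X != Y) on D(X)={4,5,6,7} D(Y)={4,5,6}: no change
Constraint 3 (Y < U) on D(Y)={4,5,6} D(U)={3,4,5,6,7}: U {3,4,5,6,7}->{5,6,7}
So after constraint 3: D(Y) = {4,5,6}

Answer: {4,5,6}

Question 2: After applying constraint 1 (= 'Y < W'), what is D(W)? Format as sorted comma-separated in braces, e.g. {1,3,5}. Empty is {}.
Answer: {5,7}

Derivation:
Constraint 1 (Y < W) on D(Y)={4,5,6} D(W)={3,4,5,7}: W {3,4,5,7}->{5,7}
So after constraint 1: D(W) = {5,7}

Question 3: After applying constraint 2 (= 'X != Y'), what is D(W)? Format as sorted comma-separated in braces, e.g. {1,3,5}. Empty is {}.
Constraint 1 (Y < W) on D(Y)={4,5,6} D(W)={3,4,5,7}: W {3,4,5,7}->{5,7}
Constraint 2 (X != Y) on D(X)={4,5,6,7} D(Y)={4,5,6}: no change
So after constraint 2: D(W) = {5,7}

Answer: {5,7}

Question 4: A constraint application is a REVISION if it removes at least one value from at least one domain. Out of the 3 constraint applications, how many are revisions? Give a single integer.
Answer: 2

Derivation:
Constraint 1 (Y < W) on D(Y)={4,5,6} D(W)={3,4,5,7}: W {3,4,5,7}->{5,7} => REVISION
Constraint 2 (X != Y) on D(X)={4,5,6,7} D(Y)={4,5,6}: no change => not a revision
Constraint 3 (Y < U) on D(Y)={4,5,6} D(U)={3,4,5,6,7}: U {3,4,5,6,7}->{5,6,7} => REVISION
Total revisions = 2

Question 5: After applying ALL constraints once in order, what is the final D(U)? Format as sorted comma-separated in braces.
Answer: {5,6,7}

Derivation:
Constraint 1 (Y < W) on D(Y)={4,5,6} D(W)={3,4,5,7}: W {3,4,5,7}->{5,7}
Constraint 2 (X != Y) on D(X)={4,5,6,7} D(Y)={4,5,6}: no change
Constraint 3 (Y < U) on D(Y)={4,5,6} D(U)={3,4,5,6,7}: U {3,4,5,6,7}->{5,6,7}
So after all 3 constraints: D(U) = {5,6,7}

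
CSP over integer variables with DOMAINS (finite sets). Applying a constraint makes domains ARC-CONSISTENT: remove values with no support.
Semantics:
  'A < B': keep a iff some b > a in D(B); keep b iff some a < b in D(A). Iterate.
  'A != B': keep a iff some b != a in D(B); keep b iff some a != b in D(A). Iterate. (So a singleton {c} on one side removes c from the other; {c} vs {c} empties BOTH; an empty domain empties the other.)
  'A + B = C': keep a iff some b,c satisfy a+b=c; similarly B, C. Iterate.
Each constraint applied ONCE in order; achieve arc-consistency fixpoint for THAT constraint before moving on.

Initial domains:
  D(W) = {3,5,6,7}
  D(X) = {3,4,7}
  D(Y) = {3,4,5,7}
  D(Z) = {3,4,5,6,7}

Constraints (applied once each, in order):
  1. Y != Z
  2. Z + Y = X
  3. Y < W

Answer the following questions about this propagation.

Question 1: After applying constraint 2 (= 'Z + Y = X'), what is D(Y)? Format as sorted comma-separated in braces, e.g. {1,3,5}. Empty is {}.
Constraint 1 (Y != Z) on D(Y)={3,4,5,7} D(Z)={3,4,5,6,7}: no change
Constraint 2 (Z + Y = X) on D(Z)={3,4,5,6,7} D(Y)={3,4,5,7} D(X)={3,4,7}: Z {3,4,5,6,7}->{3,4}; Y {3,4,5,7}->{3,4}; X {3,4,7}->{7}
So after constraint 2: D(Y) = {3,4}

Answer: {3,4}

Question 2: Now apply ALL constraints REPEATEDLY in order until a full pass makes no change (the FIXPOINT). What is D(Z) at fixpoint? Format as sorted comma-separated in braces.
Answer: {3,4}

Derivation:
pass 0 (initial): D(Z)={3,4,5,6,7}
pass 1: W {3,5,6,7}->{5,6,7}; X {3,4,7}->{7}; Y {3,4,5,7}->{3,4}; Z {3,4,5,6,7}->{3,4}
pass 2: no change
Fixpoint after 2 passes: D(Z) = {3,4}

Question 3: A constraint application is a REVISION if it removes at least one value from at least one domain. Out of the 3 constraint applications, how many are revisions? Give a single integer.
Constraint 1 (Y != Z) on D(Y)={3,4,5,7} D(Z)={3,4,5,6,7}: no change => not a revision
Constraint 2 (Z + Y = X) on D(Z)={3,4,5,6,7} D(Y)={3,4,5,7} D(X)={3,4,7}: Z {3,4,5,6,7}->{3,4}; Y {3,4,5,7}->{3,4}; X {3,4,7}->{7} => REVISION
Constraint 3 (Y < W) on D(Y)={3,4} D(W)={3,5,6,7}: W {3,5,6,7}->{5,6,7} => REVISION
Total revisions = 2

Answer: 2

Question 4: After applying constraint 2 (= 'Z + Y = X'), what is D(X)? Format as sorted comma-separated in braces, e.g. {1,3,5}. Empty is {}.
Answer: {7}

Derivation:
Constraint 1 (Y != Z) on D(Y)={3,4,5,7} D(Z)={3,4,5,6,7}: no change
Constraint 2 (Z + Y = X) on D(Z)={3,4,5,6,7} D(Y)={3,4,5,7} D(X)={3,4,7}: Z {3,4,5,6,7}->{3,4}; Y {3,4,5,7}->{3,4}; X {3,4,7}->{7}
So after constraint 2: D(X) = {7}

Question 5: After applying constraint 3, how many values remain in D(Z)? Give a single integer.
Answer: 2

Derivation:
Constraint 1 (Y != Z) on D(Y)={3,4,5,7} D(Z)={3,4,5,6,7}: no change
Constraint 2 (Z + Y = X) on D(Z)={3,4,5,6,7} D(Y)={3,4,5,7} D(X)={3,4,7}: Z {3,4,5,6,7}->{3,4}; Y {3,4,5,7}->{3,4}; X {3,4,7}->{7}
Constraint 3 (Y < W) on D(Y)={3,4} D(W)={3,5,6,7}: W {3,5,6,7}->{5,6,7}
So after constraint 3: D(Z)={3,4}, size = 2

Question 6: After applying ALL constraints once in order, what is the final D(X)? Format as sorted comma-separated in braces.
Constraint 1 (Y != Z) on D(Y)={3,4,5,7} D(Z)={3,4,5,6,7}: no change
Constraint 2 (Z + Y = X) on D(Z)={3,4,5,6,7} D(Y)={3,4,5,7} D(X)={3,4,7}: Z {3,4,5,6,7}->{3,4}; Y {3,4,5,7}->{3,4}; X {3,4,7}->{7}
Constraint 3 (Y < W) on D(Y)={3,4} D(W)={3,5,6,7}: W {3,5,6,7}->{5,6,7}
So after all 3 constraints: D(X) = {7}

Answer: {7}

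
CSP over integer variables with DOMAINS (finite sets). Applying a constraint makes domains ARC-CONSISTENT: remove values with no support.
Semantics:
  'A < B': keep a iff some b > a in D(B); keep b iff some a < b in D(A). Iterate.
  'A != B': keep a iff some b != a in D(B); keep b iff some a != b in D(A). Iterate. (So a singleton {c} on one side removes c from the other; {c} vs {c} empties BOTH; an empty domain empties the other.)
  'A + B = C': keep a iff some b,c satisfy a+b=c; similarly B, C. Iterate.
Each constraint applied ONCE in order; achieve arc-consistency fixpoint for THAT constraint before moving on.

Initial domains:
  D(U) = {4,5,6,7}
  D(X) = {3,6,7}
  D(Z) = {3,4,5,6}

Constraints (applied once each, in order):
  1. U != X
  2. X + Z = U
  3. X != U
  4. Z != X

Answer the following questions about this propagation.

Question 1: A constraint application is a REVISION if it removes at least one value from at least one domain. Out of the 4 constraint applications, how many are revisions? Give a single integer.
Constraint 1 (U != X) on D(U)={4,5,6,7} D(X)={3,6,7}: no change => not a revision
Constraint 2 (X + Z = U) on D(X)={3,6,7} D(Z)={3,4,5,6} D(U)={4,5,6,7}: X {3,6,7}->{3}; Z {3,4,5,6}->{3,4}; U {4,5,6,7}->{6,7} => REVISION
Constraint 3 (X != U) on D(X)={3} D(U)={6,7}: no change => not a revision
Constraint 4 (Z != X) on D(Z)={3,4} D(X)={3}: Z {3,4}->{4} => REVISION
Total revisions = 2

Answer: 2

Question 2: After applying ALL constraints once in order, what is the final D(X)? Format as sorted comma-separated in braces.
Constraint 1 (U != X) on D(U)={4,5,6,7} D(X)={3,6,7}: no change
Constraint 2 (X + Z = U) on D(X)={3,6,7} D(Z)={3,4,5,6} D(U)={4,5,6,7}: X {3,6,7}->{3}; Z {3,4,5,6}->{3,4}; U {4,5,6,7}->{6,7}
Constraint 3 (X != U) on D(X)={3} D(U)={6,7}: no change
Constraint 4 (Z != X) on D(Z)={3,4} D(X)={3}: Z {3,4}->{4}
So after all 4 constraints: D(X) = {3}

Answer: {3}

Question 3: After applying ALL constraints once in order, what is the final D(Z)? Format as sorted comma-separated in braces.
Constraint 1 (U != X) on D(U)={4,5,6,7} D(X)={3,6,7}: no change
Constraint 2 (X + Z = U) on D(X)={3,6,7} D(Z)={3,4,5,6} D(U)={4,5,6,7}: X {3,6,7}->{3}; Z {3,4,5,6}->{3,4}; U {4,5,6,7}->{6,7}
Constraint 3 (X != U) on D(X)={3} D(U)={6,7}: no change
Constraint 4 (Z != X) on D(Z)={3,4} D(X)={3}: Z {3,4}->{4}
So after all 4 constraints: D(Z) = {4}

Answer: {4}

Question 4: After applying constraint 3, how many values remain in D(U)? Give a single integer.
Constraint 1 (U != X) on D(U)={4,5,6,7} D(X)={3,6,7}: no change
Constraint 2 (X + Z = U) on D(X)={3,6,7} D(Z)={3,4,5,6} D(U)={4,5,6,7}: X {3,6,7}->{3}; Z {3,4,5,6}->{3,4}; U {4,5,6,7}->{6,7}
Constraint 3 (X != U) on D(X)={3} D(U)={6,7}: no change
So after constraint 3: D(U)={6,7}, size = 2

Answer: 2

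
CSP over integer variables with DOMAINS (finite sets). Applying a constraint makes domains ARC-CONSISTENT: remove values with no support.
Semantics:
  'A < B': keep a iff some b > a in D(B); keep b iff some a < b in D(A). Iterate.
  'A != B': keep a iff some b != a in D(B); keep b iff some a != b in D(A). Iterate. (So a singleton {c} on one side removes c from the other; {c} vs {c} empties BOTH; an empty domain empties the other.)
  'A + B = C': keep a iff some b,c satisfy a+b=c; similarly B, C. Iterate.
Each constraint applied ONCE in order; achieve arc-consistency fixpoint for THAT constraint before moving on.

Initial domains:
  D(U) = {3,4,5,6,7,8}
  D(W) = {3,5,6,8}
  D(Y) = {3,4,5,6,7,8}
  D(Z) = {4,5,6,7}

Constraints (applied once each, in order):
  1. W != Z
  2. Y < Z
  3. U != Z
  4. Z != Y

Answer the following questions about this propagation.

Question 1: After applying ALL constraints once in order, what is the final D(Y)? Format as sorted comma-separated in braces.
Constraint 1 (W != Z) on D(W)={3,5,6,8} D(Z)={4,5,6,7}: no change
Constraint 2 (Y < Z) on D(Y)={3,4,5,6,7,8} D(Z)={4,5,6,7}: Y {3,4,5,6,7,8}->{3,4,5,6}
Constraint 3 (U != Z) on D(U)={3,4,5,6,7,8} D(Z)={4,5,6,7}: no change
Constraint 4 (Z != Y) on D(Z)={4,5,6,7} D(Y)={3,4,5,6}: no change
So after all 4 constraints: D(Y) = {3,4,5,6}

Answer: {3,4,5,6}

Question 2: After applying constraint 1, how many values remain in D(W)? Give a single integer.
Constraint 1 (W != Z) on D(W)={3,5,6,8} D(Z)={4,5,6,7}: no change
So after constraint 1: D(W)={3,5,6,8}, size = 4

Answer: 4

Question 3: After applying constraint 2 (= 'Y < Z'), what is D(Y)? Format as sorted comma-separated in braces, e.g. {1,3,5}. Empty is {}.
Constraint 1 (W != Z) on D(W)={3,5,6,8} D(Z)={4,5,6,7}: no change
Constraint 2 (Y < Z) on D(Y)={3,4,5,6,7,8} D(Z)={4,5,6,7}: Y {3,4,5,6,7,8}->{3,4,5,6}
So after constraint 2: D(Y) = {3,4,5,6}

Answer: {3,4,5,6}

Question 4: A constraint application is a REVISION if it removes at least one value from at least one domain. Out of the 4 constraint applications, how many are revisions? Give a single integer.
Answer: 1

Derivation:
Constraint 1 (W != Z) on D(W)={3,5,6,8} D(Z)={4,5,6,7}: no change => not a revision
Constraint 2 (Y < Z) on D(Y)={3,4,5,6,7,8} D(Z)={4,5,6,7}: Y {3,4,5,6,7,8}->{3,4,5,6} => REVISION
Constraint 3 (U != Z) on D(U)={3,4,5,6,7,8} D(Z)={4,5,6,7}: no change => not a revision
Constraint 4 (Z != Y) on D(Z)={4,5,6,7} D(Y)={3,4,5,6}: no change => not a revision
Total revisions = 1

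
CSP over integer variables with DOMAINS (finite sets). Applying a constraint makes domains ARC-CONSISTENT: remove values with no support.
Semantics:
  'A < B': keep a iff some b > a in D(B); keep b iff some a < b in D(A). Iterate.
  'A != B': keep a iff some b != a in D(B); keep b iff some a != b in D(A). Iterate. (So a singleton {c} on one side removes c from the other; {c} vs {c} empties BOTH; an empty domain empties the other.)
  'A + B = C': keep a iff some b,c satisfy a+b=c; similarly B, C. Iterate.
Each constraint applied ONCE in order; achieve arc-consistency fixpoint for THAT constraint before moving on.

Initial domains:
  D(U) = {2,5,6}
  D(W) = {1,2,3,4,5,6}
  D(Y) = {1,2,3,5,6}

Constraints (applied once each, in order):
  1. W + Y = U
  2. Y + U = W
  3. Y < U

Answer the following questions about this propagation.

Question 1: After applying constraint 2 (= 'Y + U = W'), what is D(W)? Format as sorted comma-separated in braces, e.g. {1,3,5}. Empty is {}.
Answer: {3,4,5}

Derivation:
Constraint 1 (W + Y = U) on D(W)={1,2,3,4,5,6} D(Y)={1,2,3,5,6} D(U)={2,5,6}: W {1,2,3,4,5,6}->{1,2,3,4,5}; Y {1,2,3,5,6}->{1,2,3,5}
Constraint 2 (Y + U = W) on D(Y)={1,2,3,5} D(U)={2,5,6} D(W)={1,2,3,4,5}: Y {1,2,3,5}->{1,2,3}; U {2,5,6}->{2}; W {1,2,3,4,5}->{3,4,5}
So after constraint 2: D(W) = {3,4,5}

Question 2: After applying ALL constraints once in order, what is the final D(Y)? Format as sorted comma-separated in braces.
Constraint 1 (W + Y = U) on D(W)={1,2,3,4,5,6} D(Y)={1,2,3,5,6} D(U)={2,5,6}: W {1,2,3,4,5,6}->{1,2,3,4,5}; Y {1,2,3,5,6}->{1,2,3,5}
Constraint 2 (Y + U = W) on D(Y)={1,2,3,5} D(U)={2,5,6} D(W)={1,2,3,4,5}: Y {1,2,3,5}->{1,2,3}; U {2,5,6}->{2}; W {1,2,3,4,5}->{3,4,5}
Constraint 3 (Y < U) on D(Y)={1,2,3} D(U)={2}: Y {1,2,3}->{1}
So after all 3 constraints: D(Y) = {1}

Answer: {1}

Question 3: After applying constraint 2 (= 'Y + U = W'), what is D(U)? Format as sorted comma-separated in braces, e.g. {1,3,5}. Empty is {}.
Answer: {2}

Derivation:
Constraint 1 (W + Y = U) on D(W)={1,2,3,4,5,6} D(Y)={1,2,3,5,6} D(U)={2,5,6}: W {1,2,3,4,5,6}->{1,2,3,4,5}; Y {1,2,3,5,6}->{1,2,3,5}
Constraint 2 (Y + U = W) on D(Y)={1,2,3,5} D(U)={2,5,6} D(W)={1,2,3,4,5}: Y {1,2,3,5}->{1,2,3}; U {2,5,6}->{2}; W {1,2,3,4,5}->{3,4,5}
So after constraint 2: D(U) = {2}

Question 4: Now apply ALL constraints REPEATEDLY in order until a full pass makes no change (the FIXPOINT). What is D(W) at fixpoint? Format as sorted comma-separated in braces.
Answer: {}

Derivation:
pass 0 (initial): D(W)={1,2,3,4,5,6}
pass 1: U {2,5,6}->{2}; W {1,2,3,4,5,6}->{3,4,5}; Y {1,2,3,5,6}->{1}
pass 2: U {2}->{}; W {3,4,5}->{}; Y {1}->{}
pass 3: no change
Fixpoint after 3 passes: D(W) = {}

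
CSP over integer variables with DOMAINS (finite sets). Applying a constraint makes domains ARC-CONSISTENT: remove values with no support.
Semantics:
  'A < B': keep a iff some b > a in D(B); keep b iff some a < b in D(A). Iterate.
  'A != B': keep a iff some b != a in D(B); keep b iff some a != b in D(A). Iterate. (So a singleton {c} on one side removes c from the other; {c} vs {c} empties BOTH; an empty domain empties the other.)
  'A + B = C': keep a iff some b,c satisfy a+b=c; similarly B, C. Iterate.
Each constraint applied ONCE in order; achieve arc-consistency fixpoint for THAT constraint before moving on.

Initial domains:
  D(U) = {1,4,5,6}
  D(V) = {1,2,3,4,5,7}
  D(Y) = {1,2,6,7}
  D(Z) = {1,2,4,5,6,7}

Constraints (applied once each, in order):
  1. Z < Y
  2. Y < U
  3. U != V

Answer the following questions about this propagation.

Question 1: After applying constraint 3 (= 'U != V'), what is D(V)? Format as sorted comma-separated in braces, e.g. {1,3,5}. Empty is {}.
Answer: {1,2,3,4,5,7}

Derivation:
Constraint 1 (Z < Y) on D(Z)={1,2,4,5,6,7} D(Y)={1,2,6,7}: Z {1,2,4,5,6,7}->{1,2,4,5,6}; Y {1,2,6,7}->{2,6,7}
Constraint 2 (Y < U) on D(Y)={2,6,7} D(U)={1,4,5,6}: Y {2,6,7}->{2}; U {1,4,5,6}->{4,5,6}
Constraint 3 (U != V) on D(U)={4,5,6} D(V)={1,2,3,4,5,7}: no change
So after constraint 3: D(V) = {1,2,3,4,5,7}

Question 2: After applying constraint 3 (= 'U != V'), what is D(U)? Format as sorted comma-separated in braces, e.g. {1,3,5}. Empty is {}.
Constraint 1 (Z < Y) on D(Z)={1,2,4,5,6,7} D(Y)={1,2,6,7}: Z {1,2,4,5,6,7}->{1,2,4,5,6}; Y {1,2,6,7}->{2,6,7}
Constraint 2 (Y < U) on D(Y)={2,6,7} D(U)={1,4,5,6}: Y {2,6,7}->{2}; U {1,4,5,6}->{4,5,6}
Constraint 3 (U != V) on D(U)={4,5,6} D(V)={1,2,3,4,5,7}: no change
So after constraint 3: D(U) = {4,5,6}

Answer: {4,5,6}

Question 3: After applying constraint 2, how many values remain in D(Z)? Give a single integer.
Constraint 1 (Z < Y) on D(Z)={1,2,4,5,6,7} D(Y)={1,2,6,7}: Z {1,2,4,5,6,7}->{1,2,4,5,6}; Y {1,2,6,7}->{2,6,7}
Constraint 2 (Y < U) on D(Y)={2,6,7} D(U)={1,4,5,6}: Y {2,6,7}->{2}; U {1,4,5,6}->{4,5,6}
So after constraint 2: D(Z)={1,2,4,5,6}, size = 5

Answer: 5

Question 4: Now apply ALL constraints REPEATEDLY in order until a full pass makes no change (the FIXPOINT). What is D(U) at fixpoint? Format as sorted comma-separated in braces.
pass 0 (initial): D(U)={1,4,5,6}
pass 1: U {1,4,5,6}->{4,5,6}; Y {1,2,6,7}->{2}; Z {1,2,4,5,6,7}->{1,2,4,5,6}
pass 2: Z {1,2,4,5,6}->{1}
pass 3: no change
Fixpoint after 3 passes: D(U) = {4,5,6}

Answer: {4,5,6}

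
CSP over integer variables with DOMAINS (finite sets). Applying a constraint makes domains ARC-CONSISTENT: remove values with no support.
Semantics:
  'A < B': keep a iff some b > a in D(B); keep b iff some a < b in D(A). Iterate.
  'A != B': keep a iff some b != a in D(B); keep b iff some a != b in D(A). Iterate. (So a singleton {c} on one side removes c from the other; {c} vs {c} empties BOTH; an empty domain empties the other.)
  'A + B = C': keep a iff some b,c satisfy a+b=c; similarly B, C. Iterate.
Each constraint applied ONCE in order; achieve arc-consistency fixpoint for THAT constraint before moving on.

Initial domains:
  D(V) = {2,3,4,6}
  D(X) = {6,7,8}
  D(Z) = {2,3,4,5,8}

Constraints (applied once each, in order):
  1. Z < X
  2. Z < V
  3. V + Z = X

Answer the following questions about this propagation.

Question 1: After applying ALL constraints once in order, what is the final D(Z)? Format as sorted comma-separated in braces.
Answer: {2,3,4,5}

Derivation:
Constraint 1 (Z < X) on D(Z)={2,3,4,5,8} D(X)={6,7,8}: Z {2,3,4,5,8}->{2,3,4,5}
Constraint 2 (Z < V) on D(Z)={2,3,4,5} D(V)={2,3,4,6}: V {2,3,4,6}->{3,4,6}
Constraint 3 (V + Z = X) on D(V)={3,4,6} D(Z)={2,3,4,5} D(X)={6,7,8}: no change
So after all 3 constraints: D(Z) = {2,3,4,5}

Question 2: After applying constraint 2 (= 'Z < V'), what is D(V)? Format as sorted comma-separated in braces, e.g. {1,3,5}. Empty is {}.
Answer: {3,4,6}

Derivation:
Constraint 1 (Z < X) on D(Z)={2,3,4,5,8} D(X)={6,7,8}: Z {2,3,4,5,8}->{2,3,4,5}
Constraint 2 (Z < V) on D(Z)={2,3,4,5} D(V)={2,3,4,6}: V {2,3,4,6}->{3,4,6}
So after constraint 2: D(V) = {3,4,6}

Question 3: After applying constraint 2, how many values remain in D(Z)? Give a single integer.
Constraint 1 (Z < X) on D(Z)={2,3,4,5,8} D(X)={6,7,8}: Z {2,3,4,5,8}->{2,3,4,5}
Constraint 2 (Z < V) on D(Z)={2,3,4,5} D(V)={2,3,4,6}: V {2,3,4,6}->{3,4,6}
So after constraint 2: D(Z)={2,3,4,5}, size = 4

Answer: 4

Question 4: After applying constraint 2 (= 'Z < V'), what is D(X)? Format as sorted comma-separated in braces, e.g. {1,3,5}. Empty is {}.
Constraint 1 (Z < X) on D(Z)={2,3,4,5,8} D(X)={6,7,8}: Z {2,3,4,5,8}->{2,3,4,5}
Constraint 2 (Z < V) on D(Z)={2,3,4,5} D(V)={2,3,4,6}: V {2,3,4,6}->{3,4,6}
So after constraint 2: D(X) = {6,7,8}

Answer: {6,7,8}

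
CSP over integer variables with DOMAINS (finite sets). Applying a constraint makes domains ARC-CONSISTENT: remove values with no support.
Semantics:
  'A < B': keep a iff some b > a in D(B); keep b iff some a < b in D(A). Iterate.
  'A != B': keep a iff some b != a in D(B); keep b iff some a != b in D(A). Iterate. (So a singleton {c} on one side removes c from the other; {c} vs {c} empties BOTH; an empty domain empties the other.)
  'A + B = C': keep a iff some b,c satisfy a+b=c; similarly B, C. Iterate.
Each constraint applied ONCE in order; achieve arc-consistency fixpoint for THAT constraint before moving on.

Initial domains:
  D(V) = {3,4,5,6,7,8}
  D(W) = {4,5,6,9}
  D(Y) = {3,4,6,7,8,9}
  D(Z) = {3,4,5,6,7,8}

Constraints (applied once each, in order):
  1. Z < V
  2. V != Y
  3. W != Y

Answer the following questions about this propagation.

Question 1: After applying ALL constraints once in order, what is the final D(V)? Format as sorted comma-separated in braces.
Constraint 1 (Z < V) on D(Z)={3,4,5,6,7,8} D(V)={3,4,5,6,7,8}: Z {3,4,5,6,7,8}->{3,4,5,6,7}; V {3,4,5,6,7,8}->{4,5,6,7,8}
Constraint 2 (V != Y) on D(V)={4,5,6,7,8} D(Y)={3,4,6,7,8,9}: no change
Constraint 3 (W != Y) on D(W)={4,5,6,9} D(Y)={3,4,6,7,8,9}: no change
So after all 3 constraints: D(V) = {4,5,6,7,8}

Answer: {4,5,6,7,8}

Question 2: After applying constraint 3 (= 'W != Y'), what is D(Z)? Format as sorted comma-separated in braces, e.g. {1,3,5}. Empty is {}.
Constraint 1 (Z < V) on D(Z)={3,4,5,6,7,8} D(V)={3,4,5,6,7,8}: Z {3,4,5,6,7,8}->{3,4,5,6,7}; V {3,4,5,6,7,8}->{4,5,6,7,8}
Constraint 2 (V != Y) on D(V)={4,5,6,7,8} D(Y)={3,4,6,7,8,9}: no change
Constraint 3 (W != Y) on D(W)={4,5,6,9} D(Y)={3,4,6,7,8,9}: no change
So after constraint 3: D(Z) = {3,4,5,6,7}

Answer: {3,4,5,6,7}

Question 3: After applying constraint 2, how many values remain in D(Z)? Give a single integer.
Answer: 5

Derivation:
Constraint 1 (Z < V) on D(Z)={3,4,5,6,7,8} D(V)={3,4,5,6,7,8}: Z {3,4,5,6,7,8}->{3,4,5,6,7}; V {3,4,5,6,7,8}->{4,5,6,7,8}
Constraint 2 (V != Y) on D(V)={4,5,6,7,8} D(Y)={3,4,6,7,8,9}: no change
So after constraint 2: D(Z)={3,4,5,6,7}, size = 5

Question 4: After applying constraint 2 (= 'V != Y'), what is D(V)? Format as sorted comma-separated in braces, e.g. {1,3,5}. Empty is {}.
Constraint 1 (Z < V) on D(Z)={3,4,5,6,7,8} D(V)={3,4,5,6,7,8}: Z {3,4,5,6,7,8}->{3,4,5,6,7}; V {3,4,5,6,7,8}->{4,5,6,7,8}
Constraint 2 (V != Y) on D(V)={4,5,6,7,8} D(Y)={3,4,6,7,8,9}: no change
So after constraint 2: D(V) = {4,5,6,7,8}

Answer: {4,5,6,7,8}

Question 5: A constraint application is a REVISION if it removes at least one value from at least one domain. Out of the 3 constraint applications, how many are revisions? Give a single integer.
Answer: 1

Derivation:
Constraint 1 (Z < V) on D(Z)={3,4,5,6,7,8} D(V)={3,4,5,6,7,8}: Z {3,4,5,6,7,8}->{3,4,5,6,7}; V {3,4,5,6,7,8}->{4,5,6,7,8} => REVISION
Constraint 2 (V != Y) on D(V)={4,5,6,7,8} D(Y)={3,4,6,7,8,9}: no change => not a revision
Constraint 3 (W != Y) on D(W)={4,5,6,9} D(Y)={3,4,6,7,8,9}: no change => not a revision
Total revisions = 1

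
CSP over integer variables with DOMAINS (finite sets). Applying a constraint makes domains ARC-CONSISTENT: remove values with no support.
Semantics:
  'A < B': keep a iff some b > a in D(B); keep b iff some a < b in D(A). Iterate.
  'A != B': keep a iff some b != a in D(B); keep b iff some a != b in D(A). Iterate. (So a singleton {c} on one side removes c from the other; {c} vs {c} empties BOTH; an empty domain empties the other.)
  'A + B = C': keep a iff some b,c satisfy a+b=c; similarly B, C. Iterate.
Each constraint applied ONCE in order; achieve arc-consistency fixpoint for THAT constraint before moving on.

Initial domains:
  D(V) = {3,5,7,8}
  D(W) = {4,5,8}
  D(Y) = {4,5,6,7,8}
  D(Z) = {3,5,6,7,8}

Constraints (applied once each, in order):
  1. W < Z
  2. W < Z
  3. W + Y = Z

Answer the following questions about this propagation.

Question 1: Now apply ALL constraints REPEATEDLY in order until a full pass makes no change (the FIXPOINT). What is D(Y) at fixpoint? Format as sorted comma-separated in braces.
pass 0 (initial): D(Y)={4,5,6,7,8}
pass 1: W {4,5,8}->{4}; Y {4,5,6,7,8}->{4}; Z {3,5,6,7,8}->{8}
pass 2: no change
Fixpoint after 2 passes: D(Y) = {4}

Answer: {4}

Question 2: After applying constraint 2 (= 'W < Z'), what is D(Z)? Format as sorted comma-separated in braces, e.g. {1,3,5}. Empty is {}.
Constraint 1 (W < Z) on D(W)={4,5,8} D(Z)={3,5,6,7,8}: W {4,5,8}->{4,5}; Z {3,5,6,7,8}->{5,6,7,8}
Constraint 2 (W < Z) on D(W)={4,5} D(Z)={5,6,7,8}: no change
So after constraint 2: D(Z) = {5,6,7,8}

Answer: {5,6,7,8}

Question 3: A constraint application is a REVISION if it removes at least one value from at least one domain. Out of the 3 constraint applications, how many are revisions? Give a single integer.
Constraint 1 (W < Z) on D(W)={4,5,8} D(Z)={3,5,6,7,8}: W {4,5,8}->{4,5}; Z {3,5,6,7,8}->{5,6,7,8} => REVISION
Constraint 2 (W < Z) on D(W)={4,5} D(Z)={5,6,7,8}: no change => not a revision
Constraint 3 (W + Y = Z) on D(W)={4,5} D(Y)={4,5,6,7,8} D(Z)={5,6,7,8}: W {4,5}->{4}; Y {4,5,6,7,8}->{4}; Z {5,6,7,8}->{8} => REVISION
Total revisions = 2

Answer: 2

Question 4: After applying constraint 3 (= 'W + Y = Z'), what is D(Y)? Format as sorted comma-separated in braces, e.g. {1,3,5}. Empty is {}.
Answer: {4}

Derivation:
Constraint 1 (W < Z) on D(W)={4,5,8} D(Z)={3,5,6,7,8}: W {4,5,8}->{4,5}; Z {3,5,6,7,8}->{5,6,7,8}
Constraint 2 (W < Z) on D(W)={4,5} D(Z)={5,6,7,8}: no change
Constraint 3 (W + Y = Z) on D(W)={4,5} D(Y)={4,5,6,7,8} D(Z)={5,6,7,8}: W {4,5}->{4}; Y {4,5,6,7,8}->{4}; Z {5,6,7,8}->{8}
So after constraint 3: D(Y) = {4}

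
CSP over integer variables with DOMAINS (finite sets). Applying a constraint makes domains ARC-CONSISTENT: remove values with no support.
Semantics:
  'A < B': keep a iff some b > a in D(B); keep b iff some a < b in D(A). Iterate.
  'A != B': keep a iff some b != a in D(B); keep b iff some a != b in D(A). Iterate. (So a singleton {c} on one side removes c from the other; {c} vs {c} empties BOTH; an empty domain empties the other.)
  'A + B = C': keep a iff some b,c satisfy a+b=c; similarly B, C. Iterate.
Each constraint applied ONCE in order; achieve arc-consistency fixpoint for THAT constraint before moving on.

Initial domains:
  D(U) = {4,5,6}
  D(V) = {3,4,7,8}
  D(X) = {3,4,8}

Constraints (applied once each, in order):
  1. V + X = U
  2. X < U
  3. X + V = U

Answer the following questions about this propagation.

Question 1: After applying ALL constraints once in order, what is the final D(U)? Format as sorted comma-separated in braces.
Answer: {6}

Derivation:
Constraint 1 (V + X = U) on D(V)={3,4,7,8} D(X)={3,4,8} D(U)={4,5,6}: V {3,4,7,8}->{3}; X {3,4,8}->{3}; U {4,5,6}->{6}
Constraint 2 (X < U) on D(X)={3} D(U)={6}: no change
Constraint 3 (X + V = U) on D(X)={3} D(V)={3} D(U)={6}: no change
So after all 3 constraints: D(U) = {6}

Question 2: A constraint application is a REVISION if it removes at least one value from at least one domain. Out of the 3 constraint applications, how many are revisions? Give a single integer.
Constraint 1 (V + X = U) on D(V)={3,4,7,8} D(X)={3,4,8} D(U)={4,5,6}: V {3,4,7,8}->{3}; X {3,4,8}->{3}; U {4,5,6}->{6} => REVISION
Constraint 2 (X < U) on D(X)={3} D(U)={6}: no change => not a revision
Constraint 3 (X + V = U) on D(X)={3} D(V)={3} D(U)={6}: no change => not a revision
Total revisions = 1

Answer: 1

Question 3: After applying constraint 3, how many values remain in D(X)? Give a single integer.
Constraint 1 (V + X = U) on D(V)={3,4,7,8} D(X)={3,4,8} D(U)={4,5,6}: V {3,4,7,8}->{3}; X {3,4,8}->{3}; U {4,5,6}->{6}
Constraint 2 (X < U) on D(X)={3} D(U)={6}: no change
Constraint 3 (X + V = U) on D(X)={3} D(V)={3} D(U)={6}: no change
So after constraint 3: D(X)={3}, size = 1

Answer: 1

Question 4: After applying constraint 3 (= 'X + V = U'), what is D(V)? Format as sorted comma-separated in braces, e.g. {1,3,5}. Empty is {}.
Constraint 1 (V + X = U) on D(V)={3,4,7,8} D(X)={3,4,8} D(U)={4,5,6}: V {3,4,7,8}->{3}; X {3,4,8}->{3}; U {4,5,6}->{6}
Constraint 2 (X < U) on D(X)={3} D(U)={6}: no change
Constraint 3 (X + V = U) on D(X)={3} D(V)={3} D(U)={6}: no change
So after constraint 3: D(V) = {3}

Answer: {3}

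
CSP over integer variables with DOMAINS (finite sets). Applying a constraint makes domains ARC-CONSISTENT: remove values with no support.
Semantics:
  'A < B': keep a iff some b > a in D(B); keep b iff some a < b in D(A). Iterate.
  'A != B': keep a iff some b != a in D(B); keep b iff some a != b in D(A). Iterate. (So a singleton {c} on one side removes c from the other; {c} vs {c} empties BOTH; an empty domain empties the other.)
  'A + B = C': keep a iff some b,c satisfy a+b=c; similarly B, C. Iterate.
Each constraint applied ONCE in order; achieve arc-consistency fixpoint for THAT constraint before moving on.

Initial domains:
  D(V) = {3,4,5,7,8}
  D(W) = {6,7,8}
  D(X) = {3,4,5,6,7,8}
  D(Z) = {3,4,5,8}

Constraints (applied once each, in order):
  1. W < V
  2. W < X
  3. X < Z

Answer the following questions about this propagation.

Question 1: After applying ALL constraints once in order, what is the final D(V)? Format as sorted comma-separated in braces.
Answer: {7,8}

Derivation:
Constraint 1 (W < V) on D(W)={6,7,8} D(V)={3,4,5,7,8}: W {6,7,8}->{6,7}; V {3,4,5,7,8}->{7,8}
Constraint 2 (W < X) on D(W)={6,7} D(X)={3,4,5,6,7,8}: X {3,4,5,6,7,8}->{7,8}
Constraint 3 (X < Z) on D(X)={7,8} D(Z)={3,4,5,8}: X {7,8}->{7}; Z {3,4,5,8}->{8}
So after all 3 constraints: D(V) = {7,8}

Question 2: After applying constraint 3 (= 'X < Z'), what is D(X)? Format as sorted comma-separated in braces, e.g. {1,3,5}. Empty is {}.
Answer: {7}

Derivation:
Constraint 1 (W < V) on D(W)={6,7,8} D(V)={3,4,5,7,8}: W {6,7,8}->{6,7}; V {3,4,5,7,8}->{7,8}
Constraint 2 (W < X) on D(W)={6,7} D(X)={3,4,5,6,7,8}: X {3,4,5,6,7,8}->{7,8}
Constraint 3 (X < Z) on D(X)={7,8} D(Z)={3,4,5,8}: X {7,8}->{7}; Z {3,4,5,8}->{8}
So after constraint 3: D(X) = {7}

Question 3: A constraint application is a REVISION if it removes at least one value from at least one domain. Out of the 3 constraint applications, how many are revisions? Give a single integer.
Constraint 1 (W < V) on D(W)={6,7,8} D(V)={3,4,5,7,8}: W {6,7,8}->{6,7}; V {3,4,5,7,8}->{7,8} => REVISION
Constraint 2 (W < X) on D(W)={6,7} D(X)={3,4,5,6,7,8}: X {3,4,5,6,7,8}->{7,8} => REVISION
Constraint 3 (X < Z) on D(X)={7,8} D(Z)={3,4,5,8}: X {7,8}->{7}; Z {3,4,5,8}->{8} => REVISION
Total revisions = 3

Answer: 3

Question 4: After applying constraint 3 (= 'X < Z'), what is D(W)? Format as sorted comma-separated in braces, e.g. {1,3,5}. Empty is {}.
Constraint 1 (W < V) on D(W)={6,7,8} D(V)={3,4,5,7,8}: W {6,7,8}->{6,7}; V {3,4,5,7,8}->{7,8}
Constraint 2 (W < X) on D(W)={6,7} D(X)={3,4,5,6,7,8}: X {3,4,5,6,7,8}->{7,8}
Constraint 3 (X < Z) on D(X)={7,8} D(Z)={3,4,5,8}: X {7,8}->{7}; Z {3,4,5,8}->{8}
So after constraint 3: D(W) = {6,7}

Answer: {6,7}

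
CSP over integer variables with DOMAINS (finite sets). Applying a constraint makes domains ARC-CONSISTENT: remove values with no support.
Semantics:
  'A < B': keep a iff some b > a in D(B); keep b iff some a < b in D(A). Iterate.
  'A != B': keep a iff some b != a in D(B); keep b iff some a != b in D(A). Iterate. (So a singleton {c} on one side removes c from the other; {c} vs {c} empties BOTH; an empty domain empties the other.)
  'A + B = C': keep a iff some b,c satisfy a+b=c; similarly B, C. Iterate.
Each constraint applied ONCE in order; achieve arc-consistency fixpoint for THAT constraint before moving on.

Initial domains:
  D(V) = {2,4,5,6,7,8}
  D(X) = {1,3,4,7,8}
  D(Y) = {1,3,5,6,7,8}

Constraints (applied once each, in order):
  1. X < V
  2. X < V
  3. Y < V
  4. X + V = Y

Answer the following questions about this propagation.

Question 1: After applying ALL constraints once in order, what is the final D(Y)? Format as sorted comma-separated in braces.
Answer: {3,5,6,7}

Derivation:
Constraint 1 (X < V) on D(X)={1,3,4,7,8} D(V)={2,4,5,6,7,8}: X {1,3,4,7,8}->{1,3,4,7}
Constraint 2 (X < V) on D(X)={1,3,4,7} D(V)={2,4,5,6,7,8}: no change
Constraint 3 (Y < V) on D(Y)={1,3,5,6,7,8} D(V)={2,4,5,6,7,8}: Y {1,3,5,6,7,8}->{1,3,5,6,7}
Constraint 4 (X + V = Y) on D(X)={1,3,4,7} D(V)={2,4,5,6,7,8} D(Y)={1,3,5,6,7}: X {1,3,4,7}->{1,3,4}; V {2,4,5,6,7,8}->{2,4,5,6}; Y {1,3,5,6,7}->{3,5,6,7}
So after all 4 constraints: D(Y) = {3,5,6,7}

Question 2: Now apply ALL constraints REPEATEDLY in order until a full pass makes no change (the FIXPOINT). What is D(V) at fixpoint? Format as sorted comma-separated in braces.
pass 0 (initial): D(V)={2,4,5,6,7,8}
pass 1: V {2,4,5,6,7,8}->{2,4,5,6}; X {1,3,4,7,8}->{1,3,4}; Y {1,3,5,6,7,8}->{3,5,6,7}
pass 2: V {2,4,5,6}->{4}; X {1,3,4}->{1}; Y {3,5,6,7}->{5}
pass 3: V {4}->{}; X {1}->{}; Y {5}->{}
pass 4: no change
Fixpoint after 4 passes: D(V) = {}

Answer: {}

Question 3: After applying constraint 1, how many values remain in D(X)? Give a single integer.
Answer: 4

Derivation:
Constraint 1 (X < V) on D(X)={1,3,4,7,8} D(V)={2,4,5,6,7,8}: X {1,3,4,7,8}->{1,3,4,7}
So after constraint 1: D(X)={1,3,4,7}, size = 4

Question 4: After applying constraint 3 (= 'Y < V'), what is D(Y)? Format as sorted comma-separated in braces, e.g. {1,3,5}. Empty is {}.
Answer: {1,3,5,6,7}

Derivation:
Constraint 1 (X < V) on D(X)={1,3,4,7,8} D(V)={2,4,5,6,7,8}: X {1,3,4,7,8}->{1,3,4,7}
Constraint 2 (X < V) on D(X)={1,3,4,7} D(V)={2,4,5,6,7,8}: no change
Constraint 3 (Y < V) on D(Y)={1,3,5,6,7,8} D(V)={2,4,5,6,7,8}: Y {1,3,5,6,7,8}->{1,3,5,6,7}
So after constraint 3: D(Y) = {1,3,5,6,7}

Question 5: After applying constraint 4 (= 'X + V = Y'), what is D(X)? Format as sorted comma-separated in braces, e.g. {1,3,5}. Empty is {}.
Constraint 1 (X < V) on D(X)={1,3,4,7,8} D(V)={2,4,5,6,7,8}: X {1,3,4,7,8}->{1,3,4,7}
Constraint 2 (X < V) on D(X)={1,3,4,7} D(V)={2,4,5,6,7,8}: no change
Constraint 3 (Y < V) on D(Y)={1,3,5,6,7,8} D(V)={2,4,5,6,7,8}: Y {1,3,5,6,7,8}->{1,3,5,6,7}
Constraint 4 (X + V = Y) on D(X)={1,3,4,7} D(V)={2,4,5,6,7,8} D(Y)={1,3,5,6,7}: X {1,3,4,7}->{1,3,4}; V {2,4,5,6,7,8}->{2,4,5,6}; Y {1,3,5,6,7}->{3,5,6,7}
So after constraint 4: D(X) = {1,3,4}

Answer: {1,3,4}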